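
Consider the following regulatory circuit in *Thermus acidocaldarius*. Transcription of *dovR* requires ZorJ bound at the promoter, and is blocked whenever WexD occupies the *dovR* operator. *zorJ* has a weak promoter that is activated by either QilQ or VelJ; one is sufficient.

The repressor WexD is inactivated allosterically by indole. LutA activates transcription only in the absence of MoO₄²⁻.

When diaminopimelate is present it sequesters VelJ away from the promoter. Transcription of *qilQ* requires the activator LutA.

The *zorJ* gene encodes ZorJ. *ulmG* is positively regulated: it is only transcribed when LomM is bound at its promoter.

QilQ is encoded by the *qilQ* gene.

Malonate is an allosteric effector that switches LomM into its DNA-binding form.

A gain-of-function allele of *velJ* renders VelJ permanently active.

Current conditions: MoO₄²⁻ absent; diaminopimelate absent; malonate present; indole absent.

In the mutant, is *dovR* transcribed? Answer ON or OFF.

Indole is absent, so WexD is active.
MoO₄²⁻ is absent, so LutA is active.
No repressor is bound and LutA is active, so *qilQ* is transcribed.
So QilQ is produced and active.
VelJ is constitutively active in this strain.
Activator QilQ is present, so *zorJ* is transcribed.
So ZorJ is produced and active.
With repressor WexD bound, *dovR* is not transcribed.

OFF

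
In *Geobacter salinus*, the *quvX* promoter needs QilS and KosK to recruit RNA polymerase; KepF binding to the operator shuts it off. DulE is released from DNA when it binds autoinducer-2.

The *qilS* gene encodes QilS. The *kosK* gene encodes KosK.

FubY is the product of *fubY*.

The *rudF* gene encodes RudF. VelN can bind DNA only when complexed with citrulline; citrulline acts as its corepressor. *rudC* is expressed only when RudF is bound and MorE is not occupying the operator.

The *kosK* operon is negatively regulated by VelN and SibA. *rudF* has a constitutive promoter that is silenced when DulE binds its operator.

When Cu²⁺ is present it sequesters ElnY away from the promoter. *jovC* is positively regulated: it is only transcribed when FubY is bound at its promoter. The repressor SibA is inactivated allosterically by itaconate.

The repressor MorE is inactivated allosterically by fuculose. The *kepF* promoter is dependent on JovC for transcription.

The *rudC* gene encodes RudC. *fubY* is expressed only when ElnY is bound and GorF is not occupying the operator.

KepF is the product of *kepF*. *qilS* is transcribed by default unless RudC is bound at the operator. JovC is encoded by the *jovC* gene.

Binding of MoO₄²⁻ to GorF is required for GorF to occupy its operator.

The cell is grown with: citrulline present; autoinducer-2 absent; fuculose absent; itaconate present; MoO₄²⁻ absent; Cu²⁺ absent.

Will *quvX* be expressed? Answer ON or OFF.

Autoinducer-2 is absent, so DulE is active.
With repressor DulE bound, *rudF* is not transcribed.
So RudF is not produced.
Fuculose is absent, so MorE is active.
With repressor MorE bound, *rudC* is not transcribed.
So RudC is not produced.
With no repressor bound, *qilS* is transcribed.
So QilS is produced and active.
Cu²⁺ is absent, so ElnY is active.
MoO₄²⁻ is absent, so GorF is inactive.
No repressor is bound and ElnY is active, so *fubY* is transcribed.
So FubY is produced and active.
No repressor is bound and FubY is active, so *jovC* is transcribed.
So JovC is produced and active.
No repressor is bound and JovC is active, so *kepF* is transcribed.
So KepF is produced and active.
Citrulline is present, so VelN is active.
Itaconate is present, so SibA is inactive.
With repressor VelN bound, *kosK* is not transcribed.
So KosK is not produced.
With repressor KepF bound, *quvX* is not transcribed.

OFF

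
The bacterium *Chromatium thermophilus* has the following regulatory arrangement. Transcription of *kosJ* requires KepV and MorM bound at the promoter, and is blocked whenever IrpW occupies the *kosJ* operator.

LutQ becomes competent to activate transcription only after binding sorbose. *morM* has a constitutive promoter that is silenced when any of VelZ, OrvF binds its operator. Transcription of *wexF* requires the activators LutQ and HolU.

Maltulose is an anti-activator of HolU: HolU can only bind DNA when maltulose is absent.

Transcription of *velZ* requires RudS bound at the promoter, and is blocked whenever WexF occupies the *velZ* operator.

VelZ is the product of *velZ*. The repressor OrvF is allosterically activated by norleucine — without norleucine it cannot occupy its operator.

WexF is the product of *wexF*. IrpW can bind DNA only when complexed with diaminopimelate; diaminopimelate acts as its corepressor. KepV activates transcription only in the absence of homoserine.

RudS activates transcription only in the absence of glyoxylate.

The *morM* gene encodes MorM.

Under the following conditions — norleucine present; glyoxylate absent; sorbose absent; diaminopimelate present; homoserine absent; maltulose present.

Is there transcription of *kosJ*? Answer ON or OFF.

OFF

Homoserine is absent, so KepV is active.
Diaminopimelate is present, so IrpW is active.
Glyoxylate is absent, so RudS is active.
Sorbose is absent, so LutQ is inactive.
Maltulose is present, so HolU is inactive.
Required activator LutQ is absent, so *wexF* is not transcribed.
So WexF is not produced.
No repressor is bound and RudS is active, so *velZ* is transcribed.
So VelZ is produced and active.
Norleucine is present, so OrvF is active.
With repressor VelZ bound, *morM* is not transcribed.
So MorM is not produced.
With repressor IrpW bound, *kosJ* is not transcribed.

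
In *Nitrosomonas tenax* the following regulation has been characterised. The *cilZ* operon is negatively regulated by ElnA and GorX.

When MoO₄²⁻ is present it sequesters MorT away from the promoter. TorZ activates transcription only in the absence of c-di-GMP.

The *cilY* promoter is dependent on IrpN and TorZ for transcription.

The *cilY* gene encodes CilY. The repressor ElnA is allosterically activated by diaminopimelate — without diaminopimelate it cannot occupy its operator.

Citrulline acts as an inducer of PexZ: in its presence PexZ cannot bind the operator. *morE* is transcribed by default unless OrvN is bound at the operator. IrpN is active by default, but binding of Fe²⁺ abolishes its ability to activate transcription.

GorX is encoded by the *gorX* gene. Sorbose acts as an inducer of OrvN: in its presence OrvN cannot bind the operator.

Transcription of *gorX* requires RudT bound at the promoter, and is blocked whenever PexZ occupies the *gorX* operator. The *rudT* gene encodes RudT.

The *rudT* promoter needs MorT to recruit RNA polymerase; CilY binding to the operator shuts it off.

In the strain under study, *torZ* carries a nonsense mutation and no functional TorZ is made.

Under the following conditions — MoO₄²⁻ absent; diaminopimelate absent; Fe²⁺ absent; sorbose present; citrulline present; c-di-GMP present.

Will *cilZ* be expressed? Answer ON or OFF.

OFF

Diaminopimelate is absent, so ElnA is inactive.
Citrulline is present, so PexZ is inactive.
Fe²⁺ is absent, so IrpN is active.
TorZ is non-functional in this strain, so it has no effect.
Required activator TorZ is absent, so *cilY* is not transcribed.
So CilY is not produced.
MoO₄²⁻ is absent, so MorT is active.
No repressor is bound and MorT is active, so *rudT* is transcribed.
So RudT is produced and active.
No repressor is bound and RudT is active, so *gorX* is transcribed.
So GorX is produced and active.
With repressor GorX bound, *cilZ* is not transcribed.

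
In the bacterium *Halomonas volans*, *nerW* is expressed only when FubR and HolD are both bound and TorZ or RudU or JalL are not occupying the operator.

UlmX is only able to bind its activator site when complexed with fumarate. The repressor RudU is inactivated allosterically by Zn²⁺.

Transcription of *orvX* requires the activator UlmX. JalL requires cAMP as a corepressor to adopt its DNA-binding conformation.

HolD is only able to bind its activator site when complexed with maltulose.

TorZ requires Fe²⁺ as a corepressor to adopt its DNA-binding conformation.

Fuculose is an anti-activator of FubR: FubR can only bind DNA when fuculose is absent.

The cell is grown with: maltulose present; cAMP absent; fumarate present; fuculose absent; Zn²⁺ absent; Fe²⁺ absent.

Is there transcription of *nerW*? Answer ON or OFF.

Fe²⁺ is absent, so TorZ is inactive.
Fuculose is absent, so FubR is active.
Maltulose is present, so HolD is active.
Zn²⁺ is absent, so RudU is active.
cAMP is absent, so JalL is inactive.
With repressor RudU bound, *nerW* is not transcribed.

OFF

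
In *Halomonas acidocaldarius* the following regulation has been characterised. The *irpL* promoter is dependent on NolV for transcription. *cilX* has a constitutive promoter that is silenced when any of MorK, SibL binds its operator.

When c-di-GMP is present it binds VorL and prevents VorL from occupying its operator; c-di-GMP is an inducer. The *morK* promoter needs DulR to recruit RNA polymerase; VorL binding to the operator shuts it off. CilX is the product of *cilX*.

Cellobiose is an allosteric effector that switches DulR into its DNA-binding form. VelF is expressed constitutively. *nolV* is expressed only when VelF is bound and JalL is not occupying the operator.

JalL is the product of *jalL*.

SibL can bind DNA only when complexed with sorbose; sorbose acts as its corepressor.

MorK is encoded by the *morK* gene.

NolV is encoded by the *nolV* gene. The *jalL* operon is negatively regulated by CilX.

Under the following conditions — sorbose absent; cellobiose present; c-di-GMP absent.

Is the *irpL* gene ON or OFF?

ON

Cellobiose is present, so DulR is active.
c-di-GMP is absent, so VorL is active.
With repressor VorL bound, *morK* is not transcribed.
So MorK is not produced.
Sorbose is absent, so SibL is inactive.
With no repressor bound, *cilX* is transcribed.
So CilX is produced and active.
With repressor CilX bound, *jalL* is not transcribed.
So JalL is not produced.
VelF is produced constitutively and is active.
No repressor is bound and VelF is active, so *nolV* is transcribed.
So NolV is produced and active.
No repressor is bound and NolV is active, so *irpL* is transcribed.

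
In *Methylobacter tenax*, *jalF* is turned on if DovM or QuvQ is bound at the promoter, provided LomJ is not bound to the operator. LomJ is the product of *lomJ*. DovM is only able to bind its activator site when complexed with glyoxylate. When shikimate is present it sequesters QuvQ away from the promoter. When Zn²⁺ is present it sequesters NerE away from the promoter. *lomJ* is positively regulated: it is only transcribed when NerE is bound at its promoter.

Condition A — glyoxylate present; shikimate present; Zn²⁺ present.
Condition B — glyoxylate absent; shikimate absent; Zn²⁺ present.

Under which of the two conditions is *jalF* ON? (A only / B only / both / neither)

both

Condition A:
Glyoxylate is present, so DovM is active.
Shikimate is present, so QuvQ is inactive.
Zn²⁺ is present, so NerE is inactive.
Required activator NerE is absent, so *lomJ* is not transcribed.
So LomJ is not produced.
Activator DovM is present, so *jalF* is transcribed.
→ *jalF* is ON in A.
Condition B:
Glyoxylate is absent, so DovM is inactive.
Shikimate is absent, so QuvQ is active.
Zn²⁺ is present, so NerE is inactive.
Required activator NerE is absent, so *lomJ* is not transcribed.
So LomJ is not produced.
Activator QuvQ is present, so *jalF* is transcribed.
→ *jalF* is ON in B.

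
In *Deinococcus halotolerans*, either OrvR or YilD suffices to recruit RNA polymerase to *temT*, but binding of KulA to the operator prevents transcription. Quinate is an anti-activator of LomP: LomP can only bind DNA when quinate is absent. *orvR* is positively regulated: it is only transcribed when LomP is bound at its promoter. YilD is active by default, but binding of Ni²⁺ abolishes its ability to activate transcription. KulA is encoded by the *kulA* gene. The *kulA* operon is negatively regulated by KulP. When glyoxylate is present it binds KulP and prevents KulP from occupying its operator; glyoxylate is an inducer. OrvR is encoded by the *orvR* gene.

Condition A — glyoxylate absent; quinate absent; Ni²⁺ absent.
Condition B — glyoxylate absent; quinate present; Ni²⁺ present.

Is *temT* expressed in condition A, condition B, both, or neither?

A only

Condition A:
Glyoxylate is absent, so KulP is active.
With repressor KulP bound, *kulA* is not transcribed.
So KulA is not produced.
Quinate is absent, so LomP is active.
No repressor is bound and LomP is active, so *orvR* is transcribed.
So OrvR is produced and active.
Ni²⁺ is absent, so YilD is active.
Activator OrvR is present, so *temT* is transcribed.
→ *temT* is ON in A.
Condition B:
Glyoxylate is absent, so KulP is active.
With repressor KulP bound, *kulA* is not transcribed.
So KulA is not produced.
Quinate is present, so LomP is inactive.
Required activator LomP is absent, so *orvR* is not transcribed.
So OrvR is not produced.
Ni²⁺ is present, so YilD is inactive.
No activator is available at the *temT* promoter, so *temT* is not transcribed.
→ *temT* is OFF in B.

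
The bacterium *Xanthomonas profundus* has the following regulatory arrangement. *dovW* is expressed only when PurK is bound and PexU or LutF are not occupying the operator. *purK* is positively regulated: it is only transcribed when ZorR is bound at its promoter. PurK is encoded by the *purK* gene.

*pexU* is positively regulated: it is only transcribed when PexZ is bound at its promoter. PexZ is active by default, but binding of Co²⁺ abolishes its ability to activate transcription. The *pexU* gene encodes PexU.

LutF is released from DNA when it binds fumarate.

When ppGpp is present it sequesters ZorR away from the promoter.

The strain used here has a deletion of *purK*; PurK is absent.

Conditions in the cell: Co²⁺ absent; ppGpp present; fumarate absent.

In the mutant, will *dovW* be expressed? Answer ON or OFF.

Co²⁺ is absent, so PexZ is active.
No repressor is bound and PexZ is active, so *pexU* is transcribed.
So PexU is produced and active.
PurK is non-functional in this strain, so it has no effect.
Fumarate is absent, so LutF is active.
With repressor PexU bound, *dovW* is not transcribed.

OFF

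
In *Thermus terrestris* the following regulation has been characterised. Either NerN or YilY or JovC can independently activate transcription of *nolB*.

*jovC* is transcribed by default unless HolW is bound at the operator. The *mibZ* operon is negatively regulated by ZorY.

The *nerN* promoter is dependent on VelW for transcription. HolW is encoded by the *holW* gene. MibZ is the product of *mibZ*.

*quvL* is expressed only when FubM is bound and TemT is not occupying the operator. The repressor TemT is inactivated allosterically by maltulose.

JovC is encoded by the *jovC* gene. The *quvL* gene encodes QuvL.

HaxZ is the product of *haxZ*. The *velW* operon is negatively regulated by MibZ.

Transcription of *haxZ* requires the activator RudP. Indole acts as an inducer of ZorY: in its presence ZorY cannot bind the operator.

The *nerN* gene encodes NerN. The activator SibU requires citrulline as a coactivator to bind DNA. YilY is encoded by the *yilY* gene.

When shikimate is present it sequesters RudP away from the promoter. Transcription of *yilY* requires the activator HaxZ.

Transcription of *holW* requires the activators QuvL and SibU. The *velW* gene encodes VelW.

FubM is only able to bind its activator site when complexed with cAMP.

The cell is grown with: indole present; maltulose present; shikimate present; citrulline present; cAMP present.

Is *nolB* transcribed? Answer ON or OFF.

OFF

Indole is present, so ZorY is inactive.
With no repressor bound, *mibZ* is transcribed.
So MibZ is produced and active.
With repressor MibZ bound, *velW* is not transcribed.
So VelW is not produced.
Required activator VelW is absent, so *nerN* is not transcribed.
So NerN is not produced.
Shikimate is present, so RudP is inactive.
Required activator RudP is absent, so *haxZ* is not transcribed.
So HaxZ is not produced.
Required activator HaxZ is absent, so *yilY* is not transcribed.
So YilY is not produced.
Maltulose is present, so TemT is inactive.
cAMP is present, so FubM is active.
No repressor is bound and FubM is active, so *quvL* is transcribed.
So QuvL is produced and active.
Citrulline is present, so SibU is active.
No repressor is bound and QuvL and SibU are active, so *holW* is transcribed.
So HolW is produced and active.
With repressor HolW bound, *jovC* is not transcribed.
So JovC is not produced.
No activator is available at the *nolB* promoter, so *nolB* is not transcribed.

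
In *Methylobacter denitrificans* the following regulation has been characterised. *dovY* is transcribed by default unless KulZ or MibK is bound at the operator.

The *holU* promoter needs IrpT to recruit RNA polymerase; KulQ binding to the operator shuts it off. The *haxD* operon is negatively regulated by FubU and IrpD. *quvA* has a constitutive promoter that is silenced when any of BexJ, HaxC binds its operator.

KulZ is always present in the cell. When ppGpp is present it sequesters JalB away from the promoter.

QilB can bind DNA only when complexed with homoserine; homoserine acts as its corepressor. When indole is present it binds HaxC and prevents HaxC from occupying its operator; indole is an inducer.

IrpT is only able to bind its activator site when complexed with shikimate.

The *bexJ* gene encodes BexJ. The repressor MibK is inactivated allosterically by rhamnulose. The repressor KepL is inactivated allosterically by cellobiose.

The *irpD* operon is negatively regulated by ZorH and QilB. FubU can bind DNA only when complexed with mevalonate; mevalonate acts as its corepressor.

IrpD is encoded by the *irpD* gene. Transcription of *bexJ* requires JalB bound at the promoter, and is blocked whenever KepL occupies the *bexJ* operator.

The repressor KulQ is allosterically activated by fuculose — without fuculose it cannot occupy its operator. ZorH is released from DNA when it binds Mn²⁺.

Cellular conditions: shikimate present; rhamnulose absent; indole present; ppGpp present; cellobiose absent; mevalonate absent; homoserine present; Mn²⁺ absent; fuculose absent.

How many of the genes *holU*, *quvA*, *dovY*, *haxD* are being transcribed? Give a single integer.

Shikimate is present, so IrpT is active.
Fuculose is absent, so KulQ is inactive.
No repressor is bound and IrpT is active, so *holU* is transcribed.
→ *holU* is ON.
ppGpp is present, so JalB is inactive.
Cellobiose is absent, so KepL is active.
With repressor KepL bound, *bexJ* is not transcribed.
So BexJ is not produced.
Indole is present, so HaxC is inactive.
With no repressor bound, *quvA* is transcribed.
→ *quvA* is ON.
KulZ is produced constitutively and is active.
Rhamnulose is absent, so MibK is active.
With repressor KulZ bound, *dovY* is not transcribed.
→ *dovY* is OFF.
Mevalonate is absent, so FubU is inactive.
Mn²⁺ is absent, so ZorH is active.
Homoserine is present, so QilB is active.
With repressor ZorH bound, *irpD* is not transcribed.
So IrpD is not produced.
With no repressor bound, *haxD* is transcribed.
→ *haxD* is ON.
3 of the 4 genes are transcribed.

3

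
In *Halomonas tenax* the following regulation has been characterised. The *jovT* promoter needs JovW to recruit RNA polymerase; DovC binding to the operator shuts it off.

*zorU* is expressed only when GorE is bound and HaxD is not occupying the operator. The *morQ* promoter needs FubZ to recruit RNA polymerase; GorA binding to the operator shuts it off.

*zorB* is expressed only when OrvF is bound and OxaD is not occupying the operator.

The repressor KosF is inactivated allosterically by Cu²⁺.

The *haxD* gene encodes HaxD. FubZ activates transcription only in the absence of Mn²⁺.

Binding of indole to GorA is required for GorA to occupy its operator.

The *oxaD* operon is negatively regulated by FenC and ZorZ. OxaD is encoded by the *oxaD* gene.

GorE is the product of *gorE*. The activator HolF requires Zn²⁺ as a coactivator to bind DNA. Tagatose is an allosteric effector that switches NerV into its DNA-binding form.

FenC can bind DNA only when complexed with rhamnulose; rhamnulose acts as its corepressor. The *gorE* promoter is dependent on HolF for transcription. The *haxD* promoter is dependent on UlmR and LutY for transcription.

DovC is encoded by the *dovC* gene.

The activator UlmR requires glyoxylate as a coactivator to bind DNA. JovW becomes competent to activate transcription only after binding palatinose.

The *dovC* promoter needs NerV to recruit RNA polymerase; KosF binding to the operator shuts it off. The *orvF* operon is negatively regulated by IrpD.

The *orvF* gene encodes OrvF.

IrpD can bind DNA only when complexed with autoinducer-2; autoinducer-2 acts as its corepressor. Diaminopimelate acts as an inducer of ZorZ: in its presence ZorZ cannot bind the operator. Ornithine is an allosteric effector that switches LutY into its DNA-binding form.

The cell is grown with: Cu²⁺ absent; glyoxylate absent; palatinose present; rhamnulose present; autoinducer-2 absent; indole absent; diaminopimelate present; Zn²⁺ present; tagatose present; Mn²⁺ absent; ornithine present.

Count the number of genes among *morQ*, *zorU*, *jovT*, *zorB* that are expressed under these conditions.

Indole is absent, so GorA is inactive.
Mn²⁺ is absent, so FubZ is active.
No repressor is bound and FubZ is active, so *morQ* is transcribed.
→ *morQ* is ON.
Glyoxylate is absent, so UlmR is inactive.
Ornithine is present, so LutY is active.
Required activator UlmR is absent, so *haxD* is not transcribed.
So HaxD is not produced.
Zn²⁺ is present, so HolF is active.
No repressor is bound and HolF is active, so *gorE* is transcribed.
So GorE is produced and active.
No repressor is bound and GorE is active, so *zorU* is transcribed.
→ *zorU* is ON.
Palatinose is present, so JovW is active.
Tagatose is present, so NerV is active.
Cu²⁺ is absent, so KosF is active.
With repressor KosF bound, *dovC* is not transcribed.
So DovC is not produced.
No repressor is bound and JovW is active, so *jovT* is transcribed.
→ *jovT* is ON.
Autoinducer-2 is absent, so IrpD is inactive.
With no repressor bound, *orvF* is transcribed.
So OrvF is produced and active.
Rhamnulose is present, so FenC is active.
Diaminopimelate is present, so ZorZ is inactive.
With repressor FenC bound, *oxaD* is not transcribed.
So OxaD is not produced.
No repressor is bound and OrvF is active, so *zorB* is transcribed.
→ *zorB* is ON.
4 of the 4 genes are transcribed.

4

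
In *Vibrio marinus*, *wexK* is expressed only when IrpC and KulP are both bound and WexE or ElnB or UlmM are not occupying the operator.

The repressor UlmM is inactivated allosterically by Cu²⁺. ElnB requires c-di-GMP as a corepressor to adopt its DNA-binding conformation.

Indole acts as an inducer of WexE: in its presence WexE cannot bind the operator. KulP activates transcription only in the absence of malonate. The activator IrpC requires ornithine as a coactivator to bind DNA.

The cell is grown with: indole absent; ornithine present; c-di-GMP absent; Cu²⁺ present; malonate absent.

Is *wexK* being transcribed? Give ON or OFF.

Ornithine is present, so IrpC is active.
Indole is absent, so WexE is active.
Malonate is absent, so KulP is active.
c-di-GMP is absent, so ElnB is inactive.
Cu²⁺ is present, so UlmM is inactive.
With repressor WexE bound, *wexK* is not transcribed.

OFF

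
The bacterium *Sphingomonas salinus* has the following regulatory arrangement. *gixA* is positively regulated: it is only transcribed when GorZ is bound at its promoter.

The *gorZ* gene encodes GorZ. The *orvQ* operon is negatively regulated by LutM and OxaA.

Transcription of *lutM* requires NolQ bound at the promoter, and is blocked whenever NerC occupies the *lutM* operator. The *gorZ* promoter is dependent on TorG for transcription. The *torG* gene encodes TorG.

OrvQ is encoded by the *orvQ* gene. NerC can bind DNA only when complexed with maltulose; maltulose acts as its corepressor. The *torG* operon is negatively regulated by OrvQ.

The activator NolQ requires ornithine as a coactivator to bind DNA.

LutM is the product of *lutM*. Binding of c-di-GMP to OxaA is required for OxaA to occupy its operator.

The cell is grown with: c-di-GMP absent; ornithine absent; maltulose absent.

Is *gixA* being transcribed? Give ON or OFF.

Ornithine is absent, so NolQ is inactive.
Maltulose is absent, so NerC is inactive.
Required activator NolQ is absent, so *lutM* is not transcribed.
So LutM is not produced.
c-di-GMP is absent, so OxaA is inactive.
With no repressor bound, *orvQ* is transcribed.
So OrvQ is produced and active.
With repressor OrvQ bound, *torG* is not transcribed.
So TorG is not produced.
Required activator TorG is absent, so *gorZ* is not transcribed.
So GorZ is not produced.
Required activator GorZ is absent, so *gixA* is not transcribed.

OFF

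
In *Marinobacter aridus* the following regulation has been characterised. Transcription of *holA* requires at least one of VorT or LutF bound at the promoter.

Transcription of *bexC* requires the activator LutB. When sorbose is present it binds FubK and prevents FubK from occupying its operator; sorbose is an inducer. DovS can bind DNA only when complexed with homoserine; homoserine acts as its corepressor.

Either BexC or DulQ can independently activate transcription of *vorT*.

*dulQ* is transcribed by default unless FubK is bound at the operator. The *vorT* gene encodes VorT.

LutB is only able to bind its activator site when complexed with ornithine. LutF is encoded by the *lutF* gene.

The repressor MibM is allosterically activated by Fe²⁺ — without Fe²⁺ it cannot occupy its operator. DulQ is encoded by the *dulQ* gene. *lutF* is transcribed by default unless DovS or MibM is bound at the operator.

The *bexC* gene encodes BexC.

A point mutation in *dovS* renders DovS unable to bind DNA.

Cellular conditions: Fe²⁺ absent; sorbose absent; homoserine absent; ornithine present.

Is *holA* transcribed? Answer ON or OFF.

ON

Ornithine is present, so LutB is active.
No repressor is bound and LutB is active, so *bexC* is transcribed.
So BexC is produced and active.
Sorbose is absent, so FubK is active.
With repressor FubK bound, *dulQ* is not transcribed.
So DulQ is not produced.
Activator BexC is present, so *vorT* is transcribed.
So VorT is produced and active.
DovS is non-functional in this strain, so it has no effect.
Fe²⁺ is absent, so MibM is inactive.
With no repressor bound, *lutF* is transcribed.
So LutF is produced and active.
Activator VorT is present, so *holA* is transcribed.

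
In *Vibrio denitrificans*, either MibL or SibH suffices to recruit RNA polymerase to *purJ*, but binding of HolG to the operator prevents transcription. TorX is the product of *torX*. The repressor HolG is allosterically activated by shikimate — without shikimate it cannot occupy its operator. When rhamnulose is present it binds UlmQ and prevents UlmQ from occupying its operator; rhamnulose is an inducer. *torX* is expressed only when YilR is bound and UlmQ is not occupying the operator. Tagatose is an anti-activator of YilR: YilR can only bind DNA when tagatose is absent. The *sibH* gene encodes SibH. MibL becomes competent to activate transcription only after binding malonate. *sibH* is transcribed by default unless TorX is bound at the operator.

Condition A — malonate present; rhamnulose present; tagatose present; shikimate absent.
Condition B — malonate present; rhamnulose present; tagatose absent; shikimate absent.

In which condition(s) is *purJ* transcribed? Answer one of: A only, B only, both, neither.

both

Condition A:
Malonate is present, so MibL is active.
Rhamnulose is present, so UlmQ is inactive.
Tagatose is present, so YilR is inactive.
Required activator YilR is absent, so *torX* is not transcribed.
So TorX is not produced.
With no repressor bound, *sibH* is transcribed.
So SibH is produced and active.
Shikimate is absent, so HolG is inactive.
Activator MibL is present, so *purJ* is transcribed.
→ *purJ* is ON in A.
Condition B:
Malonate is present, so MibL is active.
Rhamnulose is present, so UlmQ is inactive.
Tagatose is absent, so YilR is active.
No repressor is bound and YilR is active, so *torX* is transcribed.
So TorX is produced and active.
With repressor TorX bound, *sibH* is not transcribed.
So SibH is not produced.
Shikimate is absent, so HolG is inactive.
Activator MibL is present, so *purJ* is transcribed.
→ *purJ* is ON in B.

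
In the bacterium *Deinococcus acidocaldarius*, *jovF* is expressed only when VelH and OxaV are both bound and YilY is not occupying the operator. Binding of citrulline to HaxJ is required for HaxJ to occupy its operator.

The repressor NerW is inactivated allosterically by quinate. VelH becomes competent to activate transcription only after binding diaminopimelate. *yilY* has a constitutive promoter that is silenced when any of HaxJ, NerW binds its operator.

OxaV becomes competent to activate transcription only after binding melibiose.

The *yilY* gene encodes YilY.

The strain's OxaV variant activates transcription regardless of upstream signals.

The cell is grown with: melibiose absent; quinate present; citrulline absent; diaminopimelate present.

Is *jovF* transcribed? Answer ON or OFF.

Diaminopimelate is present, so VelH is active.
Citrulline is absent, so HaxJ is inactive.
Quinate is present, so NerW is inactive.
With no repressor bound, *yilY* is transcribed.
So YilY is produced and active.
OxaV is constitutively active in this strain.
With repressor YilY bound, *jovF* is not transcribed.

OFF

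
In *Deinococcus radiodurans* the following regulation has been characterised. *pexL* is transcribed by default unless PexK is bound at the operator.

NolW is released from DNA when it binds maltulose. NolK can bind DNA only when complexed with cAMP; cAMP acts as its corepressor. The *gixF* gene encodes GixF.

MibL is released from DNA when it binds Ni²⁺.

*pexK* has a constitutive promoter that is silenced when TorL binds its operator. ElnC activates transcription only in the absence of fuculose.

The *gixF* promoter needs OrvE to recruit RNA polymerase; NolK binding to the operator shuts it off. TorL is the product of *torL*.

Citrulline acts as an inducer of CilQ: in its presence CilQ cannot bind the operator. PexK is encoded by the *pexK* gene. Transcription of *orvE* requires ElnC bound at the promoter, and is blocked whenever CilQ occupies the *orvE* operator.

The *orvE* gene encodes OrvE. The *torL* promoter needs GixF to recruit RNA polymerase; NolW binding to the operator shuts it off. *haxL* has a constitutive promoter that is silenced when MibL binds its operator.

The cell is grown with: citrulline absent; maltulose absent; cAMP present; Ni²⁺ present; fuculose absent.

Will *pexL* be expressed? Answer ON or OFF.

OFF

Fuculose is absent, so ElnC is active.
Citrulline is absent, so CilQ is active.
With repressor CilQ bound, *orvE* is not transcribed.
So OrvE is not produced.
cAMP is present, so NolK is active.
With repressor NolK bound, *gixF* is not transcribed.
So GixF is not produced.
Maltulose is absent, so NolW is active.
With repressor NolW bound, *torL* is not transcribed.
So TorL is not produced.
With no repressor bound, *pexK* is transcribed.
So PexK is produced and active.
With repressor PexK bound, *pexL* is not transcribed.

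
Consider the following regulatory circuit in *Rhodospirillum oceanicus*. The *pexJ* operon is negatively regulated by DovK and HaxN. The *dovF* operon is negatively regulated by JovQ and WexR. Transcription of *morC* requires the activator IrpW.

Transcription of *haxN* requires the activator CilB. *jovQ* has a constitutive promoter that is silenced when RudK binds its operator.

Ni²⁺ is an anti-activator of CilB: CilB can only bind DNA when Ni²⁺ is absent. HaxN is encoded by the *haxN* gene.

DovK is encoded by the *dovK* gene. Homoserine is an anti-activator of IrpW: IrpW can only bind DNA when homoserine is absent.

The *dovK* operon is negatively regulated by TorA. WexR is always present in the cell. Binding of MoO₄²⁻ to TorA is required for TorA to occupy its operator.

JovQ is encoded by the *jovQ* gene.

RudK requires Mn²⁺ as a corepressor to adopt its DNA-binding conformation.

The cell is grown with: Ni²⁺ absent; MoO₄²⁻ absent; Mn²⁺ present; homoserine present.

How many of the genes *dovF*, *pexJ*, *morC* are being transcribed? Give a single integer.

0

Mn²⁺ is present, so RudK is active.
With repressor RudK bound, *jovQ* is not transcribed.
So JovQ is not produced.
WexR is produced constitutively and is active.
With repressor WexR bound, *dovF* is not transcribed.
→ *dovF* is OFF.
MoO₄²⁻ is absent, so TorA is inactive.
With no repressor bound, *dovK* is transcribed.
So DovK is produced and active.
Ni²⁺ is absent, so CilB is active.
No repressor is bound and CilB is active, so *haxN* is transcribed.
So HaxN is produced and active.
With repressor DovK bound, *pexJ* is not transcribed.
→ *pexJ* is OFF.
Homoserine is present, so IrpW is inactive.
Required activator IrpW is absent, so *morC* is not transcribed.
→ *morC* is OFF.
0 of the 3 genes are transcribed.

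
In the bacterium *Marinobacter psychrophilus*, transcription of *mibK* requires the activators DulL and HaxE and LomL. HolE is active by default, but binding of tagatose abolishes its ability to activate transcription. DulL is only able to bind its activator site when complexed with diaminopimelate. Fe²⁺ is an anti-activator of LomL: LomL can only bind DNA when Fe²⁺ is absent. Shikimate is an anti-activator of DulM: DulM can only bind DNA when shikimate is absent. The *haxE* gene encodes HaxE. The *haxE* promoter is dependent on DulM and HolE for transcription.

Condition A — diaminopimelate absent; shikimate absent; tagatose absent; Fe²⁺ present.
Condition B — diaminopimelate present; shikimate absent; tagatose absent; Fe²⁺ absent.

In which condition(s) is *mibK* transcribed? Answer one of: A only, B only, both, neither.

Condition A:
Diaminopimelate is absent, so DulL is inactive.
Shikimate is absent, so DulM is active.
Tagatose is absent, so HolE is active.
No repressor is bound and DulM and HolE are active, so *haxE* is transcribed.
So HaxE is produced and active.
Fe²⁺ is present, so LomL is inactive.
Required activator DulL is absent, so *mibK* is not transcribed.
→ *mibK* is OFF in A.
Condition B:
Diaminopimelate is present, so DulL is active.
Shikimate is absent, so DulM is active.
Tagatose is absent, so HolE is active.
No repressor is bound and DulM and HolE are active, so *haxE* is transcribed.
So HaxE is produced and active.
Fe²⁺ is absent, so LomL is active.
No repressor is bound and DulL and HaxE and LomL are active, so *mibK* is transcribed.
→ *mibK* is ON in B.

B only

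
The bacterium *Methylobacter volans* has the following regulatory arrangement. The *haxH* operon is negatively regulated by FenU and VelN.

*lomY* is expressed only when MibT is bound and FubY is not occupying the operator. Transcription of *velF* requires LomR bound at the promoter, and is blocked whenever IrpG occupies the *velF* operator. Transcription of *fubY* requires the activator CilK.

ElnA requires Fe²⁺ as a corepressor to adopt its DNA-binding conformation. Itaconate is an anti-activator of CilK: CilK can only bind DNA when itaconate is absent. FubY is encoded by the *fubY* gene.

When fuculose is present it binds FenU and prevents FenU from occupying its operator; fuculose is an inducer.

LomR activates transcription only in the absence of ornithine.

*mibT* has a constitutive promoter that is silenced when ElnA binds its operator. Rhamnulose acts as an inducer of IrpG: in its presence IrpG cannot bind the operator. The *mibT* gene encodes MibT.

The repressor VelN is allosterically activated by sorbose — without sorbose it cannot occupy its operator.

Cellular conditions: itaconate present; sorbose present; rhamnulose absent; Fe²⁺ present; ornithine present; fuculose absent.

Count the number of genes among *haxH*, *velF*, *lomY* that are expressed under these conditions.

0

Fuculose is absent, so FenU is active.
Sorbose is present, so VelN is active.
With repressor FenU bound, *haxH* is not transcribed.
→ *haxH* is OFF.
Rhamnulose is absent, so IrpG is active.
Ornithine is present, so LomR is inactive.
With repressor IrpG bound, *velF* is not transcribed.
→ *velF* is OFF.
Fe²⁺ is present, so ElnA is active.
With repressor ElnA bound, *mibT* is not transcribed.
So MibT is not produced.
Itaconate is present, so CilK is inactive.
Required activator CilK is absent, so *fubY* is not transcribed.
So FubY is not produced.
Required activator MibT is absent, so *lomY* is not transcribed.
→ *lomY* is OFF.
0 of the 3 genes are transcribed.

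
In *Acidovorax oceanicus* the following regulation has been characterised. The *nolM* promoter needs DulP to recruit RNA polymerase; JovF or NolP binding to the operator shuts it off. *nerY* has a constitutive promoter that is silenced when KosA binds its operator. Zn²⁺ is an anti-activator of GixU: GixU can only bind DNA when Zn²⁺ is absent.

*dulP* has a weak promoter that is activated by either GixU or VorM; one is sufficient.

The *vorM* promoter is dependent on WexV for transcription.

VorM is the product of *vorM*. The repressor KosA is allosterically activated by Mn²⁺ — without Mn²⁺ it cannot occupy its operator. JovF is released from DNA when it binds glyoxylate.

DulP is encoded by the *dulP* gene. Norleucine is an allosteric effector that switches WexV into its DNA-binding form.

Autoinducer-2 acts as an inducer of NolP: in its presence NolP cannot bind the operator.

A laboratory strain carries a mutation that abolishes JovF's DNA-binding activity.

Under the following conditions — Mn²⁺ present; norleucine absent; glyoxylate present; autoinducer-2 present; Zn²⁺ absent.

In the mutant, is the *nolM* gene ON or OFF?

JovF is non-functional in this strain, so it has no effect.
Autoinducer-2 is present, so NolP is inactive.
Zn²⁺ is absent, so GixU is active.
Norleucine is absent, so WexV is inactive.
Required activator WexV is absent, so *vorM* is not transcribed.
So VorM is not produced.
Activator GixU is present, so *dulP* is transcribed.
So DulP is produced and active.
No repressor is bound and DulP is active, so *nolM* is transcribed.

ON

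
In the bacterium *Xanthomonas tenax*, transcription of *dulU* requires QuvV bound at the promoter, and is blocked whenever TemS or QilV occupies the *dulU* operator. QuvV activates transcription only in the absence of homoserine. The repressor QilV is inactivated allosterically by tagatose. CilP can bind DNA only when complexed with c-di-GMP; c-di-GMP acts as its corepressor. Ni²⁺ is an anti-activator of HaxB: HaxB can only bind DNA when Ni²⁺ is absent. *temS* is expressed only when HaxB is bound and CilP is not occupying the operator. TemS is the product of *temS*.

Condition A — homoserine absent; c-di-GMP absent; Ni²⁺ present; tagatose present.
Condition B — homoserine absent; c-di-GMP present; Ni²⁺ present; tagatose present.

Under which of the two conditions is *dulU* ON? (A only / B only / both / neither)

Condition A:
Homoserine is absent, so QuvV is active.
c-di-GMP is absent, so CilP is inactive.
Ni²⁺ is present, so HaxB is inactive.
Required activator HaxB is absent, so *temS* is not transcribed.
So TemS is not produced.
Tagatose is present, so QilV is inactive.
No repressor is bound and QuvV is active, so *dulU* is transcribed.
→ *dulU* is ON in A.
Condition B:
Homoserine is absent, so QuvV is active.
c-di-GMP is present, so CilP is active.
Ni²⁺ is present, so HaxB is inactive.
With repressor CilP bound, *temS* is not transcribed.
So TemS is not produced.
Tagatose is present, so QilV is inactive.
No repressor is bound and QuvV is active, so *dulU* is transcribed.
→ *dulU* is ON in B.

both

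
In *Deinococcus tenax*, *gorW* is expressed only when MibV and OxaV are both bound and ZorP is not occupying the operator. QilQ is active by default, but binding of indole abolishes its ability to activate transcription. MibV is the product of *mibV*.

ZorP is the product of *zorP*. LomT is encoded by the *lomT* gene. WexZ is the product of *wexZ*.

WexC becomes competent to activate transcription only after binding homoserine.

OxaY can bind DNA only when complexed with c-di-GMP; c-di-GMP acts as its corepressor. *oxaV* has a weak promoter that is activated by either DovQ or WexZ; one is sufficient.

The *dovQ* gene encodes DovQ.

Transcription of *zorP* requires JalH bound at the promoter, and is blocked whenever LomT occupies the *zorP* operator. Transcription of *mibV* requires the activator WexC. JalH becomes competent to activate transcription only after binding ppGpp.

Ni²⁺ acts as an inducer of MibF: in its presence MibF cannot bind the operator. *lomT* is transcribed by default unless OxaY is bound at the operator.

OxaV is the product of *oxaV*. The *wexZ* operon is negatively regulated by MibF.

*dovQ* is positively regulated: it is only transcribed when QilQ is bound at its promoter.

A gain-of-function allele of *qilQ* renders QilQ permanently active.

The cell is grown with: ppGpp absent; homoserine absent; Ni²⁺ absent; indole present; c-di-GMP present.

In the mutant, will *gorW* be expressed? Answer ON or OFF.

Homoserine is absent, so WexC is inactive.
Required activator WexC is absent, so *mibV* is not transcribed.
So MibV is not produced.
c-di-GMP is present, so OxaY is active.
With repressor OxaY bound, *lomT* is not transcribed.
So LomT is not produced.
ppGpp is absent, so JalH is inactive.
Required activator JalH is absent, so *zorP* is not transcribed.
So ZorP is not produced.
QilQ is constitutively active in this strain.
No repressor is bound and QilQ is active, so *dovQ* is transcribed.
So DovQ is produced and active.
Ni²⁺ is absent, so MibF is active.
With repressor MibF bound, *wexZ* is not transcribed.
So WexZ is not produced.
Activator DovQ is present, so *oxaV* is transcribed.
So OxaV is produced and active.
Required activator MibV is absent, so *gorW* is not transcribed.

OFF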